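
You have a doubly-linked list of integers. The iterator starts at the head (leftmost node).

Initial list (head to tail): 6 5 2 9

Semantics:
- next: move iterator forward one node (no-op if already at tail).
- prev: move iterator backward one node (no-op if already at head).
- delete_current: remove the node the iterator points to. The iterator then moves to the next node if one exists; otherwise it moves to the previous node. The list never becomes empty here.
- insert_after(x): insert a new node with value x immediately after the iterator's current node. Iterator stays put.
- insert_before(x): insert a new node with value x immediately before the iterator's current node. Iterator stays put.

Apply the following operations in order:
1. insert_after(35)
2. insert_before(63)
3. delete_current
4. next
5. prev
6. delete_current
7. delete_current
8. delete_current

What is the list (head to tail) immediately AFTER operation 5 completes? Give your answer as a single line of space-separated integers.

After 1 (insert_after(35)): list=[6, 35, 5, 2, 9] cursor@6
After 2 (insert_before(63)): list=[63, 6, 35, 5, 2, 9] cursor@6
After 3 (delete_current): list=[63, 35, 5, 2, 9] cursor@35
After 4 (next): list=[63, 35, 5, 2, 9] cursor@5
After 5 (prev): list=[63, 35, 5, 2, 9] cursor@35

Answer: 63 35 5 2 9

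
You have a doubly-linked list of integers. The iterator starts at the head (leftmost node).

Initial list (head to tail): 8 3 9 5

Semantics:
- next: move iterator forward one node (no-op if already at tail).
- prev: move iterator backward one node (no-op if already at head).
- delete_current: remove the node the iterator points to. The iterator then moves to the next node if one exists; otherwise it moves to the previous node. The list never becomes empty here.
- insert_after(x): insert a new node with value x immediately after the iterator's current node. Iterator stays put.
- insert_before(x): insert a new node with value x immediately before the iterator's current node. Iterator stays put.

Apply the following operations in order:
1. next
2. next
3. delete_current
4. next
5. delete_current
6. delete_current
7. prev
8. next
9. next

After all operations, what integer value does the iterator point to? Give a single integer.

Answer: 8

Derivation:
After 1 (next): list=[8, 3, 9, 5] cursor@3
After 2 (next): list=[8, 3, 9, 5] cursor@9
After 3 (delete_current): list=[8, 3, 5] cursor@5
After 4 (next): list=[8, 3, 5] cursor@5
After 5 (delete_current): list=[8, 3] cursor@3
After 6 (delete_current): list=[8] cursor@8
After 7 (prev): list=[8] cursor@8
After 8 (next): list=[8] cursor@8
After 9 (next): list=[8] cursor@8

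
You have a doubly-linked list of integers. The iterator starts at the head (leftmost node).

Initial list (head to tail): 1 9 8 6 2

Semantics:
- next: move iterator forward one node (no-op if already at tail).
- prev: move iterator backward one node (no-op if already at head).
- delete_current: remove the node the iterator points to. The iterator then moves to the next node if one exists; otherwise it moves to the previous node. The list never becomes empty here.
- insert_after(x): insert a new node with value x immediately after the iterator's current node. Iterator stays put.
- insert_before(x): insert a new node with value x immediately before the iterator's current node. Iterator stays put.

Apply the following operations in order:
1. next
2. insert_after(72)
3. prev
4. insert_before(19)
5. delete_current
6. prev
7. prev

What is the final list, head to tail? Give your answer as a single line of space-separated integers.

Answer: 19 9 72 8 6 2

Derivation:
After 1 (next): list=[1, 9, 8, 6, 2] cursor@9
After 2 (insert_after(72)): list=[1, 9, 72, 8, 6, 2] cursor@9
After 3 (prev): list=[1, 9, 72, 8, 6, 2] cursor@1
After 4 (insert_before(19)): list=[19, 1, 9, 72, 8, 6, 2] cursor@1
After 5 (delete_current): list=[19, 9, 72, 8, 6, 2] cursor@9
After 6 (prev): list=[19, 9, 72, 8, 6, 2] cursor@19
After 7 (prev): list=[19, 9, 72, 8, 6, 2] cursor@19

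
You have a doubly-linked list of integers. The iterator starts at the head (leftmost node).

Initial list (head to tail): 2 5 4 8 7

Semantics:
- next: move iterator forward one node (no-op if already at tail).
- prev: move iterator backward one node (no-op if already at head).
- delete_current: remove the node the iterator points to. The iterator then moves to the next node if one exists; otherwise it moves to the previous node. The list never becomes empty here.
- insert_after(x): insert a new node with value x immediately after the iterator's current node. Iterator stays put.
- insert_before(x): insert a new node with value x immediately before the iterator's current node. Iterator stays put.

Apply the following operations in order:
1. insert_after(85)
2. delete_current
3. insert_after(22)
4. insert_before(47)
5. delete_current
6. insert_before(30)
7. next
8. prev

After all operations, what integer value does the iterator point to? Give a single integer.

After 1 (insert_after(85)): list=[2, 85, 5, 4, 8, 7] cursor@2
After 2 (delete_current): list=[85, 5, 4, 8, 7] cursor@85
After 3 (insert_after(22)): list=[85, 22, 5, 4, 8, 7] cursor@85
After 4 (insert_before(47)): list=[47, 85, 22, 5, 4, 8, 7] cursor@85
After 5 (delete_current): list=[47, 22, 5, 4, 8, 7] cursor@22
After 6 (insert_before(30)): list=[47, 30, 22, 5, 4, 8, 7] cursor@22
After 7 (next): list=[47, 30, 22, 5, 4, 8, 7] cursor@5
After 8 (prev): list=[47, 30, 22, 5, 4, 8, 7] cursor@22

Answer: 22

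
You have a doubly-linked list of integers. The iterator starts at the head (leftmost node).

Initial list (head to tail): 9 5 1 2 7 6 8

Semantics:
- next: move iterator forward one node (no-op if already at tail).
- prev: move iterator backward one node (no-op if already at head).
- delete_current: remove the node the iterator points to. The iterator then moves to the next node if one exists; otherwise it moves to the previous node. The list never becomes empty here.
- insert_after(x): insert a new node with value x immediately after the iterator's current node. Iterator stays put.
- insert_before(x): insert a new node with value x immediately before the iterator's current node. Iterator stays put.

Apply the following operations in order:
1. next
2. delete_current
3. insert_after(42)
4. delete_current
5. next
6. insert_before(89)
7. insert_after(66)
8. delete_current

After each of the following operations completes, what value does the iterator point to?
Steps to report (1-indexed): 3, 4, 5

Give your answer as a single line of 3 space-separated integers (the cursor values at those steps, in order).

After 1 (next): list=[9, 5, 1, 2, 7, 6, 8] cursor@5
After 2 (delete_current): list=[9, 1, 2, 7, 6, 8] cursor@1
After 3 (insert_after(42)): list=[9, 1, 42, 2, 7, 6, 8] cursor@1
After 4 (delete_current): list=[9, 42, 2, 7, 6, 8] cursor@42
After 5 (next): list=[9, 42, 2, 7, 6, 8] cursor@2
After 6 (insert_before(89)): list=[9, 42, 89, 2, 7, 6, 8] cursor@2
After 7 (insert_after(66)): list=[9, 42, 89, 2, 66, 7, 6, 8] cursor@2
After 8 (delete_current): list=[9, 42, 89, 66, 7, 6, 8] cursor@66

Answer: 1 42 2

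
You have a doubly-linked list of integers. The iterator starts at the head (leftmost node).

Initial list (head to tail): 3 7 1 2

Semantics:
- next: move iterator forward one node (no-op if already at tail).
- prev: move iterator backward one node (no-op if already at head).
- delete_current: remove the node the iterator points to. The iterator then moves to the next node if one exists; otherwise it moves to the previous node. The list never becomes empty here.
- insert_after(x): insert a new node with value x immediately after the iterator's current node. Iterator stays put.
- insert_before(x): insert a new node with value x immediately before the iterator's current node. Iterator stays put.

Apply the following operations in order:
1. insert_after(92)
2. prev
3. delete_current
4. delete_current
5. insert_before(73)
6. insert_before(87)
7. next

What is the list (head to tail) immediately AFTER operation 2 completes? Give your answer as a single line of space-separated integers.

Answer: 3 92 7 1 2

Derivation:
After 1 (insert_after(92)): list=[3, 92, 7, 1, 2] cursor@3
After 2 (prev): list=[3, 92, 7, 1, 2] cursor@3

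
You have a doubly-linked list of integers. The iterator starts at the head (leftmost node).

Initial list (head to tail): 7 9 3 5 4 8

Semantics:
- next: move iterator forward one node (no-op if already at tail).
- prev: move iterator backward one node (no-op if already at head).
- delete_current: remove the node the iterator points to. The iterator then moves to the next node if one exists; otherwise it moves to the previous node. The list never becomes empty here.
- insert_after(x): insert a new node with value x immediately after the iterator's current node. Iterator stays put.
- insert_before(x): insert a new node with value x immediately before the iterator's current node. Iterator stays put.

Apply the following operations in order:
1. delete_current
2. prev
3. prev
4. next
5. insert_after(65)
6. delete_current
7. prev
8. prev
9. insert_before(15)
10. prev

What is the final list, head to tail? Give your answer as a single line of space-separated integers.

After 1 (delete_current): list=[9, 3, 5, 4, 8] cursor@9
After 2 (prev): list=[9, 3, 5, 4, 8] cursor@9
After 3 (prev): list=[9, 3, 5, 4, 8] cursor@9
After 4 (next): list=[9, 3, 5, 4, 8] cursor@3
After 5 (insert_after(65)): list=[9, 3, 65, 5, 4, 8] cursor@3
After 6 (delete_current): list=[9, 65, 5, 4, 8] cursor@65
After 7 (prev): list=[9, 65, 5, 4, 8] cursor@9
After 8 (prev): list=[9, 65, 5, 4, 8] cursor@9
After 9 (insert_before(15)): list=[15, 9, 65, 5, 4, 8] cursor@9
After 10 (prev): list=[15, 9, 65, 5, 4, 8] cursor@15

Answer: 15 9 65 5 4 8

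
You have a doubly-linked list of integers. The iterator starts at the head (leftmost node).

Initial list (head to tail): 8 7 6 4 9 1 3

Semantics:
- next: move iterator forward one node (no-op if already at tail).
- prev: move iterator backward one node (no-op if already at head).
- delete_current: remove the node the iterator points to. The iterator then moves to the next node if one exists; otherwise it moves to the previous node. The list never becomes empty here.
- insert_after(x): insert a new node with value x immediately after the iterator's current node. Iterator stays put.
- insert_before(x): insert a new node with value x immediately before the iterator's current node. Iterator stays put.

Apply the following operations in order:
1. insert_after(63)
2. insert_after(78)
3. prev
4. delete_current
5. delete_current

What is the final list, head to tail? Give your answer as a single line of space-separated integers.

After 1 (insert_after(63)): list=[8, 63, 7, 6, 4, 9, 1, 3] cursor@8
After 2 (insert_after(78)): list=[8, 78, 63, 7, 6, 4, 9, 1, 3] cursor@8
After 3 (prev): list=[8, 78, 63, 7, 6, 4, 9, 1, 3] cursor@8
After 4 (delete_current): list=[78, 63, 7, 6, 4, 9, 1, 3] cursor@78
After 5 (delete_current): list=[63, 7, 6, 4, 9, 1, 3] cursor@63

Answer: 63 7 6 4 9 1 3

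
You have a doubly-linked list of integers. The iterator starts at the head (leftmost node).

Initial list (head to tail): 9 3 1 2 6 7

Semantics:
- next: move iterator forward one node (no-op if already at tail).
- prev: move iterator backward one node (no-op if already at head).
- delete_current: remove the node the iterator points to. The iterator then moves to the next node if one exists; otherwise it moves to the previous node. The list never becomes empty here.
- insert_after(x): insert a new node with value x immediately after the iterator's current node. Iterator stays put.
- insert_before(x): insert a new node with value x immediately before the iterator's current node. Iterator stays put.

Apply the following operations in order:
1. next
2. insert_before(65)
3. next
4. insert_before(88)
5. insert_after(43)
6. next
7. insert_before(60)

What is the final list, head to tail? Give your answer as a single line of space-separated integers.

Answer: 9 65 3 88 1 60 43 2 6 7

Derivation:
After 1 (next): list=[9, 3, 1, 2, 6, 7] cursor@3
After 2 (insert_before(65)): list=[9, 65, 3, 1, 2, 6, 7] cursor@3
After 3 (next): list=[9, 65, 3, 1, 2, 6, 7] cursor@1
After 4 (insert_before(88)): list=[9, 65, 3, 88, 1, 2, 6, 7] cursor@1
After 5 (insert_after(43)): list=[9, 65, 3, 88, 1, 43, 2, 6, 7] cursor@1
After 6 (next): list=[9, 65, 3, 88, 1, 43, 2, 6, 7] cursor@43
After 7 (insert_before(60)): list=[9, 65, 3, 88, 1, 60, 43, 2, 6, 7] cursor@43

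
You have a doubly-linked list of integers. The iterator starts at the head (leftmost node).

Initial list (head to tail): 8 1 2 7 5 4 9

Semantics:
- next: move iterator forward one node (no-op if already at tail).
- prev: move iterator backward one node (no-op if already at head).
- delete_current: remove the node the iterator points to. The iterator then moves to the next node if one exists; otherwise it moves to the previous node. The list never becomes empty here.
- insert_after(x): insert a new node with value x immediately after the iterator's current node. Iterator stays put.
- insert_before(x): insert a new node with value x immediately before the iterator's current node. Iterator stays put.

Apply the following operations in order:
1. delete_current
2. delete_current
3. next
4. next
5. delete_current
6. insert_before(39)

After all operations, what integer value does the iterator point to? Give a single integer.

Answer: 4

Derivation:
After 1 (delete_current): list=[1, 2, 7, 5, 4, 9] cursor@1
After 2 (delete_current): list=[2, 7, 5, 4, 9] cursor@2
After 3 (next): list=[2, 7, 5, 4, 9] cursor@7
After 4 (next): list=[2, 7, 5, 4, 9] cursor@5
After 5 (delete_current): list=[2, 7, 4, 9] cursor@4
After 6 (insert_before(39)): list=[2, 7, 39, 4, 9] cursor@4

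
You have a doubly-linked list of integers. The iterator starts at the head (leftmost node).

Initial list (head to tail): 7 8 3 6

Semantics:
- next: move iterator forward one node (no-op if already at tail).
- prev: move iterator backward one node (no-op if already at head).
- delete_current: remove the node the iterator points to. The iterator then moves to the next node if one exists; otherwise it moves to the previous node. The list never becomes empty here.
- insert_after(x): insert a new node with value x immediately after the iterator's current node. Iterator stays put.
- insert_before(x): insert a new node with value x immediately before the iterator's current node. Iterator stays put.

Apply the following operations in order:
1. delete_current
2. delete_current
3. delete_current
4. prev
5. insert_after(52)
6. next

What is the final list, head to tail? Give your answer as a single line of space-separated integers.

After 1 (delete_current): list=[8, 3, 6] cursor@8
After 2 (delete_current): list=[3, 6] cursor@3
After 3 (delete_current): list=[6] cursor@6
After 4 (prev): list=[6] cursor@6
After 5 (insert_after(52)): list=[6, 52] cursor@6
After 6 (next): list=[6, 52] cursor@52

Answer: 6 52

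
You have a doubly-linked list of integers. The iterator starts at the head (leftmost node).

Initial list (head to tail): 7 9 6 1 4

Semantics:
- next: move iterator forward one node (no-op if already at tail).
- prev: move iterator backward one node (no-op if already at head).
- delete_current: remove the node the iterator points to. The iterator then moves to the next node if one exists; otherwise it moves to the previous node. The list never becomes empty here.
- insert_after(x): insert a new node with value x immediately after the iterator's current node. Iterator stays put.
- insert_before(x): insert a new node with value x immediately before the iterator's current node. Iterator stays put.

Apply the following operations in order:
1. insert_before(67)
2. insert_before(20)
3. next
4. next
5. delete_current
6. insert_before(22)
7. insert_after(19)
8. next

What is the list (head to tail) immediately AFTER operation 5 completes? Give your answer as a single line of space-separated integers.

After 1 (insert_before(67)): list=[67, 7, 9, 6, 1, 4] cursor@7
After 2 (insert_before(20)): list=[67, 20, 7, 9, 6, 1, 4] cursor@7
After 3 (next): list=[67, 20, 7, 9, 6, 1, 4] cursor@9
After 4 (next): list=[67, 20, 7, 9, 6, 1, 4] cursor@6
After 5 (delete_current): list=[67, 20, 7, 9, 1, 4] cursor@1

Answer: 67 20 7 9 1 4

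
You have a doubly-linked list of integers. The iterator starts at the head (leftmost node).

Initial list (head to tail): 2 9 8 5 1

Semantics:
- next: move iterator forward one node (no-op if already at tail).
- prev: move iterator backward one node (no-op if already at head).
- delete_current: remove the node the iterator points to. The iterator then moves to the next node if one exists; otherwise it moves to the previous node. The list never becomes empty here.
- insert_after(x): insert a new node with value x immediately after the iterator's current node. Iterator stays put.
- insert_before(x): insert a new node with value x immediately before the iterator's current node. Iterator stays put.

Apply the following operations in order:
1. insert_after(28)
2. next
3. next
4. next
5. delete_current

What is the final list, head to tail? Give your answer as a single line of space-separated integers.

Answer: 2 28 9 5 1

Derivation:
After 1 (insert_after(28)): list=[2, 28, 9, 8, 5, 1] cursor@2
After 2 (next): list=[2, 28, 9, 8, 5, 1] cursor@28
After 3 (next): list=[2, 28, 9, 8, 5, 1] cursor@9
After 4 (next): list=[2, 28, 9, 8, 5, 1] cursor@8
After 5 (delete_current): list=[2, 28, 9, 5, 1] cursor@5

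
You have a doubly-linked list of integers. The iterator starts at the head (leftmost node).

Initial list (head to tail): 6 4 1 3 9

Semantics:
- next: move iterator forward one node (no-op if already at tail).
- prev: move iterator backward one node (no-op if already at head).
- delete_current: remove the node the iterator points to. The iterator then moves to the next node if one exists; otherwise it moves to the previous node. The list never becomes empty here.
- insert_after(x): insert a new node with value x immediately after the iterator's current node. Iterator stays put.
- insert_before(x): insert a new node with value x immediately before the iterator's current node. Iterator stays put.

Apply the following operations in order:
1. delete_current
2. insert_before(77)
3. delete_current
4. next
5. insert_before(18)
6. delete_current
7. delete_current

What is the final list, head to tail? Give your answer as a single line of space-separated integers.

Answer: 77 1 18

Derivation:
After 1 (delete_current): list=[4, 1, 3, 9] cursor@4
After 2 (insert_before(77)): list=[77, 4, 1, 3, 9] cursor@4
After 3 (delete_current): list=[77, 1, 3, 9] cursor@1
After 4 (next): list=[77, 1, 3, 9] cursor@3
After 5 (insert_before(18)): list=[77, 1, 18, 3, 9] cursor@3
After 6 (delete_current): list=[77, 1, 18, 9] cursor@9
After 7 (delete_current): list=[77, 1, 18] cursor@18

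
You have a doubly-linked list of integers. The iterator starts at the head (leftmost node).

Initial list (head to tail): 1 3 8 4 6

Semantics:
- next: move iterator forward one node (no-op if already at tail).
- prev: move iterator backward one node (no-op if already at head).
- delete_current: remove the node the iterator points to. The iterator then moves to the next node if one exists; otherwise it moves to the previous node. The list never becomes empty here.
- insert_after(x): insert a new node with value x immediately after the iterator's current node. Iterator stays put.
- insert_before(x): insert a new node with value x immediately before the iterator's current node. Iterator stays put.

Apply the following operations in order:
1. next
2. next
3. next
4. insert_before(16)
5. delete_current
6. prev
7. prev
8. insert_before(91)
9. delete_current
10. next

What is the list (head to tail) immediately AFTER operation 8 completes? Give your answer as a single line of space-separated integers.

Answer: 1 3 91 8 16 6

Derivation:
After 1 (next): list=[1, 3, 8, 4, 6] cursor@3
After 2 (next): list=[1, 3, 8, 4, 6] cursor@8
After 3 (next): list=[1, 3, 8, 4, 6] cursor@4
After 4 (insert_before(16)): list=[1, 3, 8, 16, 4, 6] cursor@4
After 5 (delete_current): list=[1, 3, 8, 16, 6] cursor@6
After 6 (prev): list=[1, 3, 8, 16, 6] cursor@16
After 7 (prev): list=[1, 3, 8, 16, 6] cursor@8
After 8 (insert_before(91)): list=[1, 3, 91, 8, 16, 6] cursor@8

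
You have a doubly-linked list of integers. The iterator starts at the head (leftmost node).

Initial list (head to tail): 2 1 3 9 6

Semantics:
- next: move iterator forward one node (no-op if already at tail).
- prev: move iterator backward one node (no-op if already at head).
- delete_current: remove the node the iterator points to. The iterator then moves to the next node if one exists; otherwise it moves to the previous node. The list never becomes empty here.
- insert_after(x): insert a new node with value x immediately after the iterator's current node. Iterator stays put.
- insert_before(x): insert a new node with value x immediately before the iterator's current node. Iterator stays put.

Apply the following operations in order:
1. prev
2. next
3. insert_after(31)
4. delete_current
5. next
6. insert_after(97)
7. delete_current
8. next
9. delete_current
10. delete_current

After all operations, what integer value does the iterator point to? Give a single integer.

Answer: 97

Derivation:
After 1 (prev): list=[2, 1, 3, 9, 6] cursor@2
After 2 (next): list=[2, 1, 3, 9, 6] cursor@1
After 3 (insert_after(31)): list=[2, 1, 31, 3, 9, 6] cursor@1
After 4 (delete_current): list=[2, 31, 3, 9, 6] cursor@31
After 5 (next): list=[2, 31, 3, 9, 6] cursor@3
After 6 (insert_after(97)): list=[2, 31, 3, 97, 9, 6] cursor@3
After 7 (delete_current): list=[2, 31, 97, 9, 6] cursor@97
After 8 (next): list=[2, 31, 97, 9, 6] cursor@9
After 9 (delete_current): list=[2, 31, 97, 6] cursor@6
After 10 (delete_current): list=[2, 31, 97] cursor@97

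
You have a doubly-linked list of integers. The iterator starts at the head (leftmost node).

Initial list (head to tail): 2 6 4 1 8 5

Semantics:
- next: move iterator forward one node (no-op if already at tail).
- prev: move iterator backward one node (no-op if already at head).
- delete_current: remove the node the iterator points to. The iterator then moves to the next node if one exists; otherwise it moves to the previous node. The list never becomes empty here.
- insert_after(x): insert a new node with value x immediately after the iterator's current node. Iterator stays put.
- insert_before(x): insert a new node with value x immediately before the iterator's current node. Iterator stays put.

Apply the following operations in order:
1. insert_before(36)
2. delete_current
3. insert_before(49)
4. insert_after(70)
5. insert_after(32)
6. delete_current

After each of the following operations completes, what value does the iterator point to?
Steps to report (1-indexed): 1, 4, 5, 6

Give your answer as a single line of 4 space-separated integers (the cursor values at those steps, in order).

Answer: 2 6 6 32

Derivation:
After 1 (insert_before(36)): list=[36, 2, 6, 4, 1, 8, 5] cursor@2
After 2 (delete_current): list=[36, 6, 4, 1, 8, 5] cursor@6
After 3 (insert_before(49)): list=[36, 49, 6, 4, 1, 8, 5] cursor@6
After 4 (insert_after(70)): list=[36, 49, 6, 70, 4, 1, 8, 5] cursor@6
After 5 (insert_after(32)): list=[36, 49, 6, 32, 70, 4, 1, 8, 5] cursor@6
After 6 (delete_current): list=[36, 49, 32, 70, 4, 1, 8, 5] cursor@32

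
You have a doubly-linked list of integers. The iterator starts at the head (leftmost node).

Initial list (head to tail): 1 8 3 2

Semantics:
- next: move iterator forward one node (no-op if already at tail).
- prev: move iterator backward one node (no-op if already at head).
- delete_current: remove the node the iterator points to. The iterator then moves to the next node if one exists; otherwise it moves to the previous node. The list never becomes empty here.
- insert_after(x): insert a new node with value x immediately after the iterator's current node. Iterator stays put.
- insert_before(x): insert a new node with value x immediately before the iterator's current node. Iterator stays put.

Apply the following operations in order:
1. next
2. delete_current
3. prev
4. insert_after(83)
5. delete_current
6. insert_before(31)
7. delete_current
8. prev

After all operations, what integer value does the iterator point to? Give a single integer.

After 1 (next): list=[1, 8, 3, 2] cursor@8
After 2 (delete_current): list=[1, 3, 2] cursor@3
After 3 (prev): list=[1, 3, 2] cursor@1
After 4 (insert_after(83)): list=[1, 83, 3, 2] cursor@1
After 5 (delete_current): list=[83, 3, 2] cursor@83
After 6 (insert_before(31)): list=[31, 83, 3, 2] cursor@83
After 7 (delete_current): list=[31, 3, 2] cursor@3
After 8 (prev): list=[31, 3, 2] cursor@31

Answer: 31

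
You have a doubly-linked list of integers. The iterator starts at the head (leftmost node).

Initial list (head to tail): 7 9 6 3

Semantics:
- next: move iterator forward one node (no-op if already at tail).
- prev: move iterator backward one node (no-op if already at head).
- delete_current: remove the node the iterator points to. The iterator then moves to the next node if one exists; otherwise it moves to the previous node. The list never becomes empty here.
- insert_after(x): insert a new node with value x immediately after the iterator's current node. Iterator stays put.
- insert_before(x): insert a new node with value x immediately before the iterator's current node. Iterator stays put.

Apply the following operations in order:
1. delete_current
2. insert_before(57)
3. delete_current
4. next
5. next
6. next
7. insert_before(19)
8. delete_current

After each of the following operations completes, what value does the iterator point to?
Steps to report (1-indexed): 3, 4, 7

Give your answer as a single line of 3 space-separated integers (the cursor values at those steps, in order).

After 1 (delete_current): list=[9, 6, 3] cursor@9
After 2 (insert_before(57)): list=[57, 9, 6, 3] cursor@9
After 3 (delete_current): list=[57, 6, 3] cursor@6
After 4 (next): list=[57, 6, 3] cursor@3
After 5 (next): list=[57, 6, 3] cursor@3
After 6 (next): list=[57, 6, 3] cursor@3
After 7 (insert_before(19)): list=[57, 6, 19, 3] cursor@3
After 8 (delete_current): list=[57, 6, 19] cursor@19

Answer: 6 3 3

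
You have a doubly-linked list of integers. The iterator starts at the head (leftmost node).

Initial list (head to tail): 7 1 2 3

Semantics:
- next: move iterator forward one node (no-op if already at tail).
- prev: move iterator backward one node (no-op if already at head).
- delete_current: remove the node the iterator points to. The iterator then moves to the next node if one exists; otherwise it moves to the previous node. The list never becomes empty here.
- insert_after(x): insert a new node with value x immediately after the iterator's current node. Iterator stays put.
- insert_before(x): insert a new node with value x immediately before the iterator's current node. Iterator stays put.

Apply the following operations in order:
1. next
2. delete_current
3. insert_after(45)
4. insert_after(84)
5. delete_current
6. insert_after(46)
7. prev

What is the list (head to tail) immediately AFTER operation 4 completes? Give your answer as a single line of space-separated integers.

Answer: 7 2 84 45 3

Derivation:
After 1 (next): list=[7, 1, 2, 3] cursor@1
After 2 (delete_current): list=[7, 2, 3] cursor@2
After 3 (insert_after(45)): list=[7, 2, 45, 3] cursor@2
After 4 (insert_after(84)): list=[7, 2, 84, 45, 3] cursor@2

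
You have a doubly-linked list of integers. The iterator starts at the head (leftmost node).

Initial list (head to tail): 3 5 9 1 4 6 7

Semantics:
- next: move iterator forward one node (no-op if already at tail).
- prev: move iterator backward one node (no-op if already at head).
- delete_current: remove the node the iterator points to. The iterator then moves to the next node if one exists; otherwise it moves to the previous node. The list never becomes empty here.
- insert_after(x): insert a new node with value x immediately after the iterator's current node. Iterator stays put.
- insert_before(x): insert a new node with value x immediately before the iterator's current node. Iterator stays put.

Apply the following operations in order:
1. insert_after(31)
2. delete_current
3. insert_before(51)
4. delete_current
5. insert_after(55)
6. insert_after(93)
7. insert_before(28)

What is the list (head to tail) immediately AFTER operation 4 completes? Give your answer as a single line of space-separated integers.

Answer: 51 5 9 1 4 6 7

Derivation:
After 1 (insert_after(31)): list=[3, 31, 5, 9, 1, 4, 6, 7] cursor@3
After 2 (delete_current): list=[31, 5, 9, 1, 4, 6, 7] cursor@31
After 3 (insert_before(51)): list=[51, 31, 5, 9, 1, 4, 6, 7] cursor@31
After 4 (delete_current): list=[51, 5, 9, 1, 4, 6, 7] cursor@5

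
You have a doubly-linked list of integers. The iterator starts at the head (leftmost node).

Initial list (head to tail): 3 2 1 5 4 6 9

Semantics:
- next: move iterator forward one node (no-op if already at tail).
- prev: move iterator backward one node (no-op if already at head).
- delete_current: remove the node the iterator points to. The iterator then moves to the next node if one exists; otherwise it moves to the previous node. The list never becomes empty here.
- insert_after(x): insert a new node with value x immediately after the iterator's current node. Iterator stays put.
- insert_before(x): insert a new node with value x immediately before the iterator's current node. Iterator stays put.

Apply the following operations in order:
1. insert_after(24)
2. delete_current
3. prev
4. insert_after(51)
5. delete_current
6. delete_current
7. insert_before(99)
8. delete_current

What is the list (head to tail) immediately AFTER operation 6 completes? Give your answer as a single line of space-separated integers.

After 1 (insert_after(24)): list=[3, 24, 2, 1, 5, 4, 6, 9] cursor@3
After 2 (delete_current): list=[24, 2, 1, 5, 4, 6, 9] cursor@24
After 3 (prev): list=[24, 2, 1, 5, 4, 6, 9] cursor@24
After 4 (insert_after(51)): list=[24, 51, 2, 1, 5, 4, 6, 9] cursor@24
After 5 (delete_current): list=[51, 2, 1, 5, 4, 6, 9] cursor@51
After 6 (delete_current): list=[2, 1, 5, 4, 6, 9] cursor@2

Answer: 2 1 5 4 6 9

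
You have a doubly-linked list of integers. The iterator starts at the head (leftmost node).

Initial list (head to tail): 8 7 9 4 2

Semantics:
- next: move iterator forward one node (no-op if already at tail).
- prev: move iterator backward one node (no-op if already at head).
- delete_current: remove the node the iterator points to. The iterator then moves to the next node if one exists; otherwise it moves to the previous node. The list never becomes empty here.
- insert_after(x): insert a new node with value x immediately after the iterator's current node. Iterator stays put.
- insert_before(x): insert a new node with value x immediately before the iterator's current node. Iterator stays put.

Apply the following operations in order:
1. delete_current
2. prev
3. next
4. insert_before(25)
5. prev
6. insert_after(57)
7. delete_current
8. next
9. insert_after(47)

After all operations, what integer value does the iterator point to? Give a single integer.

Answer: 9

Derivation:
After 1 (delete_current): list=[7, 9, 4, 2] cursor@7
After 2 (prev): list=[7, 9, 4, 2] cursor@7
After 3 (next): list=[7, 9, 4, 2] cursor@9
After 4 (insert_before(25)): list=[7, 25, 9, 4, 2] cursor@9
After 5 (prev): list=[7, 25, 9, 4, 2] cursor@25
After 6 (insert_after(57)): list=[7, 25, 57, 9, 4, 2] cursor@25
After 7 (delete_current): list=[7, 57, 9, 4, 2] cursor@57
After 8 (next): list=[7, 57, 9, 4, 2] cursor@9
After 9 (insert_after(47)): list=[7, 57, 9, 47, 4, 2] cursor@9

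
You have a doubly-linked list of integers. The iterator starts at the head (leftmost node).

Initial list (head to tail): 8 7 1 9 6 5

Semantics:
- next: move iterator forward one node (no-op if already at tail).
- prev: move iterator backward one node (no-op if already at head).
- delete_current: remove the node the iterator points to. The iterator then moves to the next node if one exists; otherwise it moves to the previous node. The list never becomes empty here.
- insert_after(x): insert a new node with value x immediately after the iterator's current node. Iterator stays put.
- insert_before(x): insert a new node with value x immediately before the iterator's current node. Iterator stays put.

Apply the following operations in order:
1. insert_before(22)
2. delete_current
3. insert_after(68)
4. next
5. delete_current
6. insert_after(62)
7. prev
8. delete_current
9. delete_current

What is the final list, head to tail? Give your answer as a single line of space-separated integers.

After 1 (insert_before(22)): list=[22, 8, 7, 1, 9, 6, 5] cursor@8
After 2 (delete_current): list=[22, 7, 1, 9, 6, 5] cursor@7
After 3 (insert_after(68)): list=[22, 7, 68, 1, 9, 6, 5] cursor@7
After 4 (next): list=[22, 7, 68, 1, 9, 6, 5] cursor@68
After 5 (delete_current): list=[22, 7, 1, 9, 6, 5] cursor@1
After 6 (insert_after(62)): list=[22, 7, 1, 62, 9, 6, 5] cursor@1
After 7 (prev): list=[22, 7, 1, 62, 9, 6, 5] cursor@7
After 8 (delete_current): list=[22, 1, 62, 9, 6, 5] cursor@1
After 9 (delete_current): list=[22, 62, 9, 6, 5] cursor@62

Answer: 22 62 9 6 5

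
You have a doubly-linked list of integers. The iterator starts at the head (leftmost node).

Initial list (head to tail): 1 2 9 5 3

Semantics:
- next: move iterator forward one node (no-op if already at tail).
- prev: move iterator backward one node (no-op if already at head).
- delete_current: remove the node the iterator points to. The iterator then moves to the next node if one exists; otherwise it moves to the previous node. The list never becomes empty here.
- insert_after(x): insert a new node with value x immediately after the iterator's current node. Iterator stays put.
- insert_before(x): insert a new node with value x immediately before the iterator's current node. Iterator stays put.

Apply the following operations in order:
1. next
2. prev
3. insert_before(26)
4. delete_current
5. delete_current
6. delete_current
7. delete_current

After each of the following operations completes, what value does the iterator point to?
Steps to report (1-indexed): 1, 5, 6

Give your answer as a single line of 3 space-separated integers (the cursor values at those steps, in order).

Answer: 2 9 5

Derivation:
After 1 (next): list=[1, 2, 9, 5, 3] cursor@2
After 2 (prev): list=[1, 2, 9, 5, 3] cursor@1
After 3 (insert_before(26)): list=[26, 1, 2, 9, 5, 3] cursor@1
After 4 (delete_current): list=[26, 2, 9, 5, 3] cursor@2
After 5 (delete_current): list=[26, 9, 5, 3] cursor@9
After 6 (delete_current): list=[26, 5, 3] cursor@5
After 7 (delete_current): list=[26, 3] cursor@3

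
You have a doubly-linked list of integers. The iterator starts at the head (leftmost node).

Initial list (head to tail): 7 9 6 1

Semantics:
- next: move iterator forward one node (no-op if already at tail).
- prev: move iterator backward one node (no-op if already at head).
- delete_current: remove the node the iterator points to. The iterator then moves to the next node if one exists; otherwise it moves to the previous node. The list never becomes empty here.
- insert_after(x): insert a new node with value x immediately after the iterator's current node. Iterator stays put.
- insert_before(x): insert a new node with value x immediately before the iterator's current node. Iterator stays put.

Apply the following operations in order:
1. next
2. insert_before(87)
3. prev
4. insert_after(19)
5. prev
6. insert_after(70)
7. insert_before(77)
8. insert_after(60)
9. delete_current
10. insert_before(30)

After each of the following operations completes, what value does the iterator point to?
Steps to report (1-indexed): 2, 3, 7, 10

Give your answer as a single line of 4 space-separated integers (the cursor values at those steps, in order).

After 1 (next): list=[7, 9, 6, 1] cursor@9
After 2 (insert_before(87)): list=[7, 87, 9, 6, 1] cursor@9
After 3 (prev): list=[7, 87, 9, 6, 1] cursor@87
After 4 (insert_after(19)): list=[7, 87, 19, 9, 6, 1] cursor@87
After 5 (prev): list=[7, 87, 19, 9, 6, 1] cursor@7
After 6 (insert_after(70)): list=[7, 70, 87, 19, 9, 6, 1] cursor@7
After 7 (insert_before(77)): list=[77, 7, 70, 87, 19, 9, 6, 1] cursor@7
After 8 (insert_after(60)): list=[77, 7, 60, 70, 87, 19, 9, 6, 1] cursor@7
After 9 (delete_current): list=[77, 60, 70, 87, 19, 9, 6, 1] cursor@60
After 10 (insert_before(30)): list=[77, 30, 60, 70, 87, 19, 9, 6, 1] cursor@60

Answer: 9 87 7 60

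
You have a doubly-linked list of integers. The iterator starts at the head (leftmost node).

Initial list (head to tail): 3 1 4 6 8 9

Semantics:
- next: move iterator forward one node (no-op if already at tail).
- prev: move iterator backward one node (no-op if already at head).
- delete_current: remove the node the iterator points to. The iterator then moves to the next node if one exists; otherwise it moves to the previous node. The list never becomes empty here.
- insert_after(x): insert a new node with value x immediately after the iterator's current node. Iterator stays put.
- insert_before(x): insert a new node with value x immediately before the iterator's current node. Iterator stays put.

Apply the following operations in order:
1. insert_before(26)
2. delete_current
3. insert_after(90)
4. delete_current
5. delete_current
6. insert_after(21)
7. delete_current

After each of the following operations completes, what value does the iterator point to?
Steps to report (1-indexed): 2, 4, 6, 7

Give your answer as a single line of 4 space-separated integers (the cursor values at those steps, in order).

Answer: 1 90 4 21

Derivation:
After 1 (insert_before(26)): list=[26, 3, 1, 4, 6, 8, 9] cursor@3
After 2 (delete_current): list=[26, 1, 4, 6, 8, 9] cursor@1
After 3 (insert_after(90)): list=[26, 1, 90, 4, 6, 8, 9] cursor@1
After 4 (delete_current): list=[26, 90, 4, 6, 8, 9] cursor@90
After 5 (delete_current): list=[26, 4, 6, 8, 9] cursor@4
After 6 (insert_after(21)): list=[26, 4, 21, 6, 8, 9] cursor@4
After 7 (delete_current): list=[26, 21, 6, 8, 9] cursor@21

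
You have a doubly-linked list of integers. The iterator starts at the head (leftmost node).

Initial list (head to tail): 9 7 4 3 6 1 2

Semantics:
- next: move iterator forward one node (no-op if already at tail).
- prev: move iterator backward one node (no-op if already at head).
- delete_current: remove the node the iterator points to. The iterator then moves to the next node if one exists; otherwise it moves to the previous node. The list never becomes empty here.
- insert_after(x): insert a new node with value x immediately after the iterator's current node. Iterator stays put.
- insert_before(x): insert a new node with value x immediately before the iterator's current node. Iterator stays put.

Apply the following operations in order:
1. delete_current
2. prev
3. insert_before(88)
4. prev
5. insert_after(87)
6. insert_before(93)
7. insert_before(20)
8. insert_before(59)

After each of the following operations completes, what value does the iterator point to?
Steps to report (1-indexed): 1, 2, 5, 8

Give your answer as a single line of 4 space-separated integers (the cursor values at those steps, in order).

Answer: 7 7 88 88

Derivation:
After 1 (delete_current): list=[7, 4, 3, 6, 1, 2] cursor@7
After 2 (prev): list=[7, 4, 3, 6, 1, 2] cursor@7
After 3 (insert_before(88)): list=[88, 7, 4, 3, 6, 1, 2] cursor@7
After 4 (prev): list=[88, 7, 4, 3, 6, 1, 2] cursor@88
After 5 (insert_after(87)): list=[88, 87, 7, 4, 3, 6, 1, 2] cursor@88
After 6 (insert_before(93)): list=[93, 88, 87, 7, 4, 3, 6, 1, 2] cursor@88
After 7 (insert_before(20)): list=[93, 20, 88, 87, 7, 4, 3, 6, 1, 2] cursor@88
After 8 (insert_before(59)): list=[93, 20, 59, 88, 87, 7, 4, 3, 6, 1, 2] cursor@88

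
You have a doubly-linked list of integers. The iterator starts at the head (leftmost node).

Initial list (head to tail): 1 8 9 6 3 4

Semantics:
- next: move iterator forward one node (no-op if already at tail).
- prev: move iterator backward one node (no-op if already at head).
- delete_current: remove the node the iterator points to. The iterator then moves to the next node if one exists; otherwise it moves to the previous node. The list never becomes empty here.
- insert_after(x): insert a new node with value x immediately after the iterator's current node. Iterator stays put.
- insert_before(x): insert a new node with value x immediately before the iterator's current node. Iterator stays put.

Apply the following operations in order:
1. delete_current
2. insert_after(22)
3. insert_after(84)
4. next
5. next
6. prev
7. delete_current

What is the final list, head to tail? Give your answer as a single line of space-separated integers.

Answer: 8 22 9 6 3 4

Derivation:
After 1 (delete_current): list=[8, 9, 6, 3, 4] cursor@8
After 2 (insert_after(22)): list=[8, 22, 9, 6, 3, 4] cursor@8
After 3 (insert_after(84)): list=[8, 84, 22, 9, 6, 3, 4] cursor@8
After 4 (next): list=[8, 84, 22, 9, 6, 3, 4] cursor@84
After 5 (next): list=[8, 84, 22, 9, 6, 3, 4] cursor@22
After 6 (prev): list=[8, 84, 22, 9, 6, 3, 4] cursor@84
After 7 (delete_current): list=[8, 22, 9, 6, 3, 4] cursor@22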